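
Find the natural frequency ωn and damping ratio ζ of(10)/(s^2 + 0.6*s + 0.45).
Underdamped: complex pole -0.3 + 0.6j. ωn = |pole| = 0.6708, ζ = -Re(pole)/ωn = 0.4472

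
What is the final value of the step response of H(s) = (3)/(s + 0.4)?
FVT: lim_{t→∞} y(t) = lim_{s→0} s*Y(s) where Y(s) = H(s)/s.
= lim_{s→0} H(s) = H(0) = num(0)/den(0) = 3/0.4 = 7.5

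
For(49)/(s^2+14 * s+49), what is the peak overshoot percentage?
Standard form: ωn²/(s²+2ζωn·s+ωn²) → ωn = 7, ζ = 1.
ζ ≥ 1, so the response is non-oscillatory: peak overshoot = 0%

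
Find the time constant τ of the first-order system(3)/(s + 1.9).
First-order system: τ = -1/pole. Pole = -1.9. τ = -1/(-1.9) = 0.5263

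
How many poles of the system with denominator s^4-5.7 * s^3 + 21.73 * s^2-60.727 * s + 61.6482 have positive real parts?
s^4 - 5.7*s^3 + 21.73*s^2 - 60.727*s + 61.6482 = (s - 1.8)(s - 2.9)(s^2 - s + 11.81). Poles: 0.5 + 3.4j, 0.5 - 3.4j, 1.8, 2.9. RHP poles (Re>0): 4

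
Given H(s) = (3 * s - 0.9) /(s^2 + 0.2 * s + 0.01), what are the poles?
Set denominator = 0: s^2 + 0.2*s + 0.01 = (s + 0.1)(s + 0.1) = 0 → Poles: -0.1, -0.1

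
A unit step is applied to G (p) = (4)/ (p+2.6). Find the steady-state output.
FVT: lim_{t→∞} y(t) = lim_{p→0} p*Y(p) where Y(p) = G(p)/p.
= lim_{p→0} G(p) = G(0) = num(0)/den(0) = 4/2.6 = 1.538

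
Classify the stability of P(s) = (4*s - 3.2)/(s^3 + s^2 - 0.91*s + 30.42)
Denominator: s^3 + s^2 - 0.91*s + 30.42 = (s + 3.6)(s^2 - 2.6*s + 8.45). Poles: -3.6, 1.3 + 2.6j, 1.3 - 2.6j. Unstable (2 pole(s) in RHP)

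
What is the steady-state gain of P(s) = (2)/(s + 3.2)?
DC gain = P(0) = num(0)/den(0) = 2/3.2 = 0.625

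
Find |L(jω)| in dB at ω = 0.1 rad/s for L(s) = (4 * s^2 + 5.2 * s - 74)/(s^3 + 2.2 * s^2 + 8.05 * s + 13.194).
Substitute s = j*0.1: L(j0.1) = -5.59775 + 0.381156j.
|L(j0.1)| = sqrt(Re² + Im²) = 5.611.
20*log₁₀(5.611) = 14.98 dB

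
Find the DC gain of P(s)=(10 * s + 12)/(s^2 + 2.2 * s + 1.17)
DC gain = P(0) = num(0)/den(0) = 12/1.17 = 10.26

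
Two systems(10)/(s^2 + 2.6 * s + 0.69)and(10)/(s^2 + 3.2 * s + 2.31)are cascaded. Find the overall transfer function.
Series: H = H₁ · H₂ = (n₁·n₂)/(d₁·d₂).
Num: n₁·n₂ = 100. Den: d₁·d₂ = s^4 + 5.8*s^3 + 11.32*s^2 + 8.214*s + 1.5939.
H(s) = (100)/(s^4 + 5.8*s^3 + 11.32*s^2 + 8.214*s + 1.5939)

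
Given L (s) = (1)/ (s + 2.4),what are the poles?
Set denominator = 0: s + 2.4 = 0 → Poles: -2.4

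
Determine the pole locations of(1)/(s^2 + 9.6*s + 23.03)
Set denominator = 0: s^2 + 9.6*s + 23.03 = (s + 4.9)(s + 4.7) = 0 → Poles: -4.7, -4.9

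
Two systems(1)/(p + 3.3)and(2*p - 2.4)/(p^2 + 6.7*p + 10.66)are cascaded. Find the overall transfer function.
Series: H = H₁ · H₂ = (n₁·n₂)/(d₁·d₂).
Num: n₁·n₂ = 2*p - 2.4. Den: d₁·d₂ = p^3 + 10*p^2 + 32.77*p + 35.178.
H(p) = (2*p - 2.4)/(p^3 + 10*p^2 + 32.77*p + 35.178)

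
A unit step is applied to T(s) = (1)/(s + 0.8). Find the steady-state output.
FVT: lim_{t→∞} y(t) = lim_{s→0} s*Y(s) where Y(s) = T(s)/s.
= lim_{s→0} T(s) = T(0) = num(0)/den(0) = 1/0.8 = 1.25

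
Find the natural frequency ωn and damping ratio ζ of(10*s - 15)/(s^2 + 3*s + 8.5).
Underdamped: complex pole -1.5 + 2.5j. ωn = |pole| = 2.915, ζ = -Re(pole)/ωn = 0.5145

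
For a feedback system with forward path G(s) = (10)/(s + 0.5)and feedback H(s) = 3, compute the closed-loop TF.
Closed-loop T = G/(1+GH).
Numerator: G_num * H_den = 10.
Denominator: G_den * H_den + G_num * H_num = (s + 0.5) + (30) = s + 30.5.
T(s) = (10)/(s + 30.5)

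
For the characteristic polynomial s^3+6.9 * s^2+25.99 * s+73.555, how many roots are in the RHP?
s^3 + 6.9*s^2 + 25.99*s + 73.555 = (s + 4.7)(s^2 + 2.2*s + 15.65). Poles: -1.1 + 3.8j, -1.1 - 3.8j, -4.7. RHP poles (Re>0): 0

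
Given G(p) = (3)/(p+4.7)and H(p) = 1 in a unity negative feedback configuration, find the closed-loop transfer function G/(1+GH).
Closed-loop T = G/(1+GH).
Numerator: G_num * H_den = 3.
Denominator: G_den * H_den + G_num * H_num = (p + 4.7) + (3) = p + 7.7.
T(p) = (3)/(p + 7.7)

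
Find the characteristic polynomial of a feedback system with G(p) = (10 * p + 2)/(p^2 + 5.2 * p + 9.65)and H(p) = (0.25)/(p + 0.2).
Characteristic poly = G_den * H_den + G_num * H_num = (p^3 + 5.4*p^2 + 10.69*p + 1.93) + (2.5*p + 0.5) = p^3 + 5.4*p^2 + 13.19*p + 2.43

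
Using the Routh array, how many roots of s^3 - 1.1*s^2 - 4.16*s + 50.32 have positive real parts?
Routh array:
s^3: [1, -4.16]; s^2: [-1.1, 50.32]; s^1: [41.5855]; s^0: [50.32]
First column: [1, -1.1, 41.5855, 50.32]. Sign changes = RHP roots = 2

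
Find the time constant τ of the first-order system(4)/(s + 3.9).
First-order system: τ = -1/pole. Pole = -3.9. τ = -1/(-3.9) = 0.2564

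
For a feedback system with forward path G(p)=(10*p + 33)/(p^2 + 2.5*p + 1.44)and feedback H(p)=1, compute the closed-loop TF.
Closed-loop T = G/(1+GH).
Numerator: G_num * H_den = 10*p + 33.
Denominator: G_den * H_den + G_num * H_num = (p^2 + 2.5*p + 1.44) + (10*p + 33) = p^2 + 12.5*p + 34.44.
T(p) = (10*p + 33)/(p^2 + 12.5*p + 34.44)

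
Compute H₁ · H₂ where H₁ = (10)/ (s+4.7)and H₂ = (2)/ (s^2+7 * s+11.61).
Series: H = H₁ · H₂ = (n₁·n₂)/(d₁·d₂).
Num: n₁·n₂ = 20. Den: d₁·d₂ = s^3 + 11.7*s^2 + 44.51*s + 54.567.
H(s) = (20)/(s^3 + 11.7*s^2 + 44.51*s + 54.567)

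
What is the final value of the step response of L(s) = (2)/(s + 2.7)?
FVT: lim_{t→∞} y(t) = lim_{s→0} s*Y(s) where Y(s) = L(s)/s.
= lim_{s→0} L(s) = L(0) = num(0)/den(0) = 2/2.7 = 0.7407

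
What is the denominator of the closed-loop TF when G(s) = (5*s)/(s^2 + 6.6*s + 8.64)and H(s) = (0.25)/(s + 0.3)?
Characteristic poly = G_den * H_den + G_num * H_num = (s^3 + 6.9*s^2 + 10.62*s + 2.592) + (1.25*s) = s^3 + 6.9*s^2 + 11.87*s + 2.592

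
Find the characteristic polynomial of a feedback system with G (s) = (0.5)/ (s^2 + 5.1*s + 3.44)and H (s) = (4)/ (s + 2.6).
Characteristic poly = G_den * H_den + G_num * H_num = (s^3 + 7.7*s^2 + 16.7*s + 8.944) + (2) = s^3 + 7.7*s^2 + 16.7*s + 10.944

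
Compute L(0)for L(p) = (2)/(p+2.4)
DC gain = L(0) = num(0)/den(0) = 2/2.4 = 0.8333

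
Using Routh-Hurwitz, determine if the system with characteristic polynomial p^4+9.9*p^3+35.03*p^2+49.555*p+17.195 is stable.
Routh array:
p^4: [1, 35.03, 17.195]; p^3: [9.9, 49.555]; p^2: [30.0244, 17.195]; p^1: [43.8853]; p^0: [17.195]
First column: [1, 9.9, 30.0244, 43.8853, 17.195]. Sign changes = 0.
Yes, stable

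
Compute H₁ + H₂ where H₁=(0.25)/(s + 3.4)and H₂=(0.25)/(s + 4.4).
Parallel: H = H₁ + H₂ = (n₁·d₂ + n₂·d₁)/(d₁·d₂).
n₁·d₂ = 0.25*s + 1.1. n₂·d₁ = 0.25*s + 0.85. Sum = 0.5*s + 1.95. d₁·d₂ = s^2 + 7.8*s + 14.96.
H(s) = (0.5*s + 1.95)/(s^2 + 7.8*s + 14.96)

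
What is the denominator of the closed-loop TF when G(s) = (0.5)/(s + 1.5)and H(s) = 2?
Characteristic poly = G_den * H_den + G_num * H_num = (s + 1.5) + (1) = s + 2.5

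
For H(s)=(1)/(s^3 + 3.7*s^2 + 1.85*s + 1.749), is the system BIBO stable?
Denominator: s^3 + 3.7*s^2 + 1.85*s + 1.749 = (s + 3.3)(s^2 + 0.4*s + 0.53). Poles: -0.2 + 0.7j, -0.2 - 0.7j, -3.3. All Re(p)<0: Yes (stable)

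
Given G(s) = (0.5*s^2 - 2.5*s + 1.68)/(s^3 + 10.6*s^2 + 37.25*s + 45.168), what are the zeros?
Set numerator = 0: 0.5*s^2 - 2.5*s + 1.68 = 0.5*(s - 0.8)(s - 4.2) = 0 → Zeros: 0.8, 4.2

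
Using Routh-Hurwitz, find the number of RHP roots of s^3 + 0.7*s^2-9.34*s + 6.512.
Routh array:
s^3: [1, -9.34]; s^2: [0.7, 6.512]; s^1: [-18.6429]; s^0: [6.512]
First column: [1, 0.7, -18.6429, 6.512]. Sign changes = RHP roots = 2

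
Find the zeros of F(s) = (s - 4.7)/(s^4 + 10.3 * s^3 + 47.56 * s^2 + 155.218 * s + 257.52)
Set numerator = 0: s - 4.7 = 0 → Zeros: 4.7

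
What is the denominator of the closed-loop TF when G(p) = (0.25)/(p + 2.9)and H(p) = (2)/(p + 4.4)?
Characteristic poly = G_den * H_den + G_num * H_num = (p^2 + 7.3*p + 12.76) + (0.5) = p^2 + 7.3*p + 13.26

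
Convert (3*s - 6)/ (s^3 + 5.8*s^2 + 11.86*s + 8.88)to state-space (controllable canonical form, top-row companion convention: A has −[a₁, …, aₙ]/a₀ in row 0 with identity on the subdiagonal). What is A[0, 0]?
Reachable canonical form for den = s^3 + 5.8*s^2 + 11.86*s + 8.88: top row of A = -[a₁,a₂,...,aₙ]/a₀, ones on the subdiagonal, zeros elsewhere.
A = [[-5.8, -11.86, -8.88], [1, 0, 0], [0, 1, 0]].
A[0,0] = -5.8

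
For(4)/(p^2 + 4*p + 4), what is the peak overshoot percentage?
Standard form: ωn²/(p²+2ζωn·p+ωn²) → ωn = 2, ζ = 1.
ζ ≥ 1, so the response is non-oscillatory: peak overshoot = 0%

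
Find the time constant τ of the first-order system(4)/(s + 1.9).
First-order system: τ = -1/pole. Pole = -1.9. τ = -1/(-1.9) = 0.5263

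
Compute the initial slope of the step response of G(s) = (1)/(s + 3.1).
IVT: y'(0⁺) = lim_{s→∞} s²·Y(s) = lim_{s→∞} s·G(s).
deg(num) = 0, deg(den) = 1, relative degree = 1, so s·G(s) → (leading num)/(leading den) = 1/1 = 1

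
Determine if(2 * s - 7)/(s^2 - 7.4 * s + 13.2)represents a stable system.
Denominator: s^2 - 7.4*s + 13.2 = (s - 3)(s - 4.4). Poles: 3, 4.4. All Re(p)<0: No (unstable)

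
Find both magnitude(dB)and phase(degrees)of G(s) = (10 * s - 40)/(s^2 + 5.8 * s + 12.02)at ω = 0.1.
Substitute s = j*0.1: G(j0.1) = -3.3188 + 0.243539j.
|G| = 20*log₁₀(sqrt(Re²+Im²)) = 10.44 dB.
∠G = atan2(Im, Re) = 175.80°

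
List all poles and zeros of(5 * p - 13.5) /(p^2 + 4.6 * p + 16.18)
Set denominator = 0: p^2 + 4.6*p + 16.18 = 0 → Poles: -2.3 + 3.3j, -2.3 - 3.3j
Set numerator = 0: 5*p - 13.5 = 0 → Zeros: 2.7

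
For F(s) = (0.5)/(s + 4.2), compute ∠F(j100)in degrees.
Substitute s = j*100: F(j100) = 0.00020963 - 0.0049912j.
∠F(j100) = atan2(Im, Re) = atan2(-0.0049912, 0.00020963) = -87.59°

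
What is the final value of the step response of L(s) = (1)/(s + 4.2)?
FVT: lim_{t→∞} y(t) = lim_{s→0} s*Y(s) where Y(s) = L(s)/s.
= lim_{s→0} L(s) = L(0) = num(0)/den(0) = 1/4.2 = 0.2381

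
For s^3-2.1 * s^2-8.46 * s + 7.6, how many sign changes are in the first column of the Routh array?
Routh array:
s^3: [1, -8.46]; s^2: [-2.1, 7.6]; s^1: [-4.84095]; s^0: [7.6]
First column: [1, -2.1, -4.84095, 7.6]. Sign changes = 2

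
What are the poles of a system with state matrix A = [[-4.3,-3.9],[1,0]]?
Eigenvalues solve det(λI - A) = 0.
Characteristic polynomial: λ^2 + 4.3*λ + 3.9 = 0.
Factor: (λ + 3)(λ + 1.3) = 0.
Roots: -1.3, -3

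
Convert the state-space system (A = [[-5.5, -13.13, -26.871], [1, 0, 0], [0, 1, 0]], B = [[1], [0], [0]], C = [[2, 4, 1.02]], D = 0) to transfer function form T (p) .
T(p) = C(pI - A)⁻¹B + D.
Characteristic polynomial det(pI - A) = p^3 + 5.5*p^2 + 13.13*p + 26.871.
Numerator from C·adj(pI-A)·B + D·det(pI-A) = 2*p^2 + 4*p + 1.02.
T(p) = (2*p^2 + 4*p + 1.02)/(p^3 + 5.5*p^2 + 13.13*p + 26.871)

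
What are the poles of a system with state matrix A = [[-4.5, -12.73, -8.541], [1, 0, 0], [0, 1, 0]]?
Eigenvalues solve det(λI - A) = 0.
Characteristic polynomial: λ^3 + 4.5*λ^2 + 12.73*λ + 8.541 = 0.
Factor: (λ + 0.9)(λ^2 + 3.6*λ + 9.49) = 0.
Roots: -0.9, -1.8 + 2.5j, -1.8 - 2.5j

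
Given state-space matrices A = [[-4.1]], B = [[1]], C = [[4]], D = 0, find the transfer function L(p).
L(p) = C(pI - A)⁻¹B + D.
Characteristic polynomial det(pI - A) = p + 4.1.
Numerator from C·adj(pI-A)·B + D·det(pI-A) = 4.
L(p) = (4)/(p + 4.1)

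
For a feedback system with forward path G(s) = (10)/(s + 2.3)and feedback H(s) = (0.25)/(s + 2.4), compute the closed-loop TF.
Closed-loop T = G/(1+GH).
Numerator: G_num * H_den = 10*s + 24.
Denominator: G_den * H_den + G_num * H_num = (s^2 + 4.7*s + 5.52) + (2.5) = s^2 + 4.7*s + 8.02.
T(s) = (10*s + 24)/(s^2 + 4.7*s + 8.02)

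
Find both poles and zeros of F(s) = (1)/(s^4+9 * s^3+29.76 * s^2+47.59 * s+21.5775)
Set denominator = 0: s^4 + 9*s^3 + 29.76*s^2 + 47.59*s + 21.5775 = (s + 0.7)(s + 4.5)(s^2 + 3.8*s + 6.85) = 0 → Poles: -0.7, -1.9 + 1.8j, -1.9 - 1.8j, -4.5
Numerator is a nonzero constant (1) → Zeros: none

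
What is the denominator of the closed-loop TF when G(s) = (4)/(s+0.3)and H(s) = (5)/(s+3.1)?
Characteristic poly = G_den * H_den + G_num * H_num = (s^2 + 3.4*s + 0.93) + (20) = s^2 + 3.4*s + 20.93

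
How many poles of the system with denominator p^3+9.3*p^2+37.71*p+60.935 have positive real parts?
p^3 + 9.3*p^2 + 37.71*p + 60.935 = (p + 3.5)(p^2 + 5.8*p + 17.41). Poles: -2.9 + 3j, -2.9 - 3j, -3.5. RHP poles (Re>0): 0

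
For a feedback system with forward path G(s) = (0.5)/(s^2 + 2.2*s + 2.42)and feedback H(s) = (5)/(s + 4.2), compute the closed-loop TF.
Closed-loop T = G/(1+GH).
Numerator: G_num * H_den = 0.5*s + 2.1.
Denominator: G_den * H_den + G_num * H_num = (s^3 + 6.4*s^2 + 11.66*s + 10.164) + (2.5) = s^3 + 6.4*s^2 + 11.66*s + 12.664.
T(s) = (0.5*s + 2.1)/(s^3 + 6.4*s^2 + 11.66*s + 12.664)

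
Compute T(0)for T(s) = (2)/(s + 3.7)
DC gain = T(0) = num(0)/den(0) = 2/3.7 = 0.5405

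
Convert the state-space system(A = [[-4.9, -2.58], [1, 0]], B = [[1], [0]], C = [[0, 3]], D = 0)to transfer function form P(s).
P(s) = C(sI - A)⁻¹B + D.
Characteristic polynomial det(sI - A) = s^2 + 4.9*s + 2.58.
Numerator from C·adj(sI-A)·B + D·det(sI-A) = 3.
P(s) = (3)/(s^2 + 4.9*s + 2.58)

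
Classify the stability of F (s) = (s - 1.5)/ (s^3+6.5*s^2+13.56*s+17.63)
Denominator: s^3 + 6.5*s^2 + 13.56*s + 17.63 = (s + 4.3)(s^2 + 2.2*s + 4.1). Poles: -1.1 + 1.7j, -1.1 - 1.7j, -4.3. Stable (all poles in LHP)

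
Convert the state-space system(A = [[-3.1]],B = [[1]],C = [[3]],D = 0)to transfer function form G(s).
G(s) = C(sI - A)⁻¹B + D.
Characteristic polynomial det(sI - A) = s + 3.1.
Numerator from C·adj(sI-A)·B + D·det(sI-A) = 3.
G(s) = (3)/(s + 3.1)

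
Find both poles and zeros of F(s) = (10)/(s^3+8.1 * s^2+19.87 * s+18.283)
Set denominator = 0: s^3 + 8.1*s^2 + 19.87*s + 18.283 = (s + 4.7)(s^2 + 3.4*s + 3.89) = 0 → Poles: -1.7 + 1j, -1.7 - 1j, -4.7
Numerator is a nonzero constant (10) → Zeros: none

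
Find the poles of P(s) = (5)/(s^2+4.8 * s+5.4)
Set denominator = 0: s^2 + 4.8*s + 5.4 = (s + 1.8)(s + 3) = 0 → Poles: -1.8, -3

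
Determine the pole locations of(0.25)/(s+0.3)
Set denominator = 0: s + 0.3 = 0 → Poles: -0.3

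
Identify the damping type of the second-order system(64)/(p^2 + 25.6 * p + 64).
Standard form: ωn²/(p²+2ζωn·p+ωn²) gives ωn=8, ζ=1.6.
Overdamped (ζ = 1.6 > 1)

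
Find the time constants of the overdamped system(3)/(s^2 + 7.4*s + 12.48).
Overdamped: real poles at -4.8, -2.6. τ = -1/pole → τ₁ = 0.2083, τ₂ = 0.3846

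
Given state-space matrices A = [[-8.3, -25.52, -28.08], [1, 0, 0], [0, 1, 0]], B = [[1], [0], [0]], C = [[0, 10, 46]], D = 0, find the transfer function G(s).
G(s) = C(sI - A)⁻¹B + D.
Characteristic polynomial det(sI - A) = s^3 + 8.3*s^2 + 25.52*s + 28.08.
Numerator from C·adj(sI-A)·B + D·det(sI-A) = 10*s + 46.
G(s) = (10*s + 46)/(s^3 + 8.3*s^2 + 25.52*s + 28.08)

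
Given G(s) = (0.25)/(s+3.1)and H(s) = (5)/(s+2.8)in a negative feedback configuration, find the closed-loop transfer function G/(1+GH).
Closed-loop T = G/(1+GH).
Numerator: G_num * H_den = 0.25*s + 0.7.
Denominator: G_den * H_den + G_num * H_num = (s^2 + 5.9*s + 8.68) + (1.25) = s^2 + 5.9*s + 9.93.
T(s) = (0.25*s + 0.7)/(s^2 + 5.9*s + 9.93)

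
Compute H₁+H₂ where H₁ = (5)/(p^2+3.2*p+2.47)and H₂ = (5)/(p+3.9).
Parallel: H = H₁ + H₂ = (n₁·d₂ + n₂·d₁)/(d₁·d₂).
n₁·d₂ = 5*p + 19.5. n₂·d₁ = 5*p^2 + 16*p + 12.35. Sum = 5*p^2 + 21*p + 31.85. d₁·d₂ = p^3 + 7.1*p^2 + 14.95*p + 9.633.
H(p) = (5*p^2 + 21*p + 31.85)/(p^3 + 7.1*p^2 + 14.95*p + 9.633)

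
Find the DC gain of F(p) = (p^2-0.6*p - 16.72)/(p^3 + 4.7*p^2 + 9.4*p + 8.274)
DC gain = F(0) = num(0)/den(0) = -16.72/8.274 = -2.021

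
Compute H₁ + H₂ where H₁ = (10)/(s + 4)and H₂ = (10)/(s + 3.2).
Parallel: H = H₁ + H₂ = (n₁·d₂ + n₂·d₁)/(d₁·d₂).
n₁·d₂ = 10*s + 32. n₂·d₁ = 10*s + 40. Sum = 20*s + 72. d₁·d₂ = s^2 + 7.2*s + 12.8.
H(s) = (20*s + 72)/(s^2 + 7.2*s + 12.8)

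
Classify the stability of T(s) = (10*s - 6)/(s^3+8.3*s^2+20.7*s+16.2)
Denominator: s^3 + 8.3*s^2 + 20.7*s + 16.2 = (s + 1.8)(s + 4.5)(s + 2). Poles: -1.8, -2, -4.5. Stable (all poles in LHP)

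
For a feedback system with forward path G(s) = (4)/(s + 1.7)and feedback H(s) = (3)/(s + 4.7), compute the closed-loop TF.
Closed-loop T = G/(1+GH).
Numerator: G_num * H_den = 4*s + 18.8.
Denominator: G_den * H_den + G_num * H_num = (s^2 + 6.4*s + 7.99) + (12) = s^2 + 6.4*s + 19.99.
T(s) = (4*s + 18.8)/(s^2 + 6.4*s + 19.99)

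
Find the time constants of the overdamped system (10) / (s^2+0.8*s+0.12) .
Overdamped: real poles at -0.6, -0.2. τ = -1/pole → τ₁ = 1.667, τ₂ = 5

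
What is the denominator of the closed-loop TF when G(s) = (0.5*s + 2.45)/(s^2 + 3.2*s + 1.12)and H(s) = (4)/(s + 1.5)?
Characteristic poly = G_den * H_den + G_num * H_num = (s^3 + 4.7*s^2 + 5.92*s + 1.68) + (2*s + 9.8) = s^3 + 4.7*s^2 + 7.92*s + 11.48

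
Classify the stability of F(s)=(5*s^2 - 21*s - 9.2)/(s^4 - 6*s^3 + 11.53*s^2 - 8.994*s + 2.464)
Denominator: s^4 - 6*s^3 + 11.53*s^2 - 8.994*s + 2.464 = (s - 0.7)(s - 1)(s - 1.1)(s - 3.2). Poles: 0.7, 1, 1.1, 3.2. Unstable (4 pole(s) in RHP)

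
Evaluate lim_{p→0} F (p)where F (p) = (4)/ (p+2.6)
DC gain = F(0) = num(0)/den(0) = 4/2.6 = 1.538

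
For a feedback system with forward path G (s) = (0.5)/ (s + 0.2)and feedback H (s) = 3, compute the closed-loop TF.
Closed-loop T = G/(1+GH).
Numerator: G_num * H_den = 0.5.
Denominator: G_den * H_den + G_num * H_num = (s + 0.2) + (1.5) = s + 1.7.
T(s) = (0.5)/(s + 1.7)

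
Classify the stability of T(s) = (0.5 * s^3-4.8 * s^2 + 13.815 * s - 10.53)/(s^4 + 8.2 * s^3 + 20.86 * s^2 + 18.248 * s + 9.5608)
Denominator: s^4 + 8.2*s^3 + 20.86*s^2 + 18.248*s + 9.5608 = (s + 3.8)(s + 3.4)(s^2 + s + 0.74). Poles: -0.5 + 0.7j, -0.5 - 0.7j, -3.4, -3.8. Stable (all poles in LHP)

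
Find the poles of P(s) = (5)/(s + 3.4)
Set denominator = 0: s + 3.4 = 0 → Poles: -3.4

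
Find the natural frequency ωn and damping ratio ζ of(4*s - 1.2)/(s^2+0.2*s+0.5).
Underdamped: complex pole -0.1 + 0.7j. ωn = |pole| = 0.7071, ζ = -Re(pole)/ωn = 0.1414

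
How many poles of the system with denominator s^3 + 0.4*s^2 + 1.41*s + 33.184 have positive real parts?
s^3 + 0.4*s^2 + 1.41*s + 33.184 = (s + 3.2)(s^2 - 2.8*s + 10.37). Poles: -3.2, 1.4 + 2.9j, 1.4 - 2.9j. RHP poles (Re>0): 2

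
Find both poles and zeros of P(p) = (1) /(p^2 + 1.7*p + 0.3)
Set denominator = 0: p^2 + 1.7*p + 0.3 = (p + 1.5)(p + 0.2) = 0 → Poles: -0.2, -1.5
Numerator is a nonzero constant (1) → Zeros: none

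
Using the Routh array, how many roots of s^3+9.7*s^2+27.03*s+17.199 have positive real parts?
Routh array:
s^3: [1, 27.03]; s^2: [9.7, 17.199]; s^1: [25.2569]; s^0: [17.199]
First column: [1, 9.7, 25.2569, 17.199]. Sign changes = RHP roots = 0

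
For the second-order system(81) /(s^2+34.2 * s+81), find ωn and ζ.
Standard form: ωn²/(s²+2ζωn·s+ωn²).
const=81=ωn² → ωn=9, s coeff=34.2=2ζωn → ζ=1.9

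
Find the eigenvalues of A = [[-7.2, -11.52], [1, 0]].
Eigenvalues solve det(λI - A) = 0.
Characteristic polynomial: λ^2 + 7.2*λ + 11.52 = 0.
Factor: (λ + 4.8)(λ + 2.4) = 0.
Roots: -2.4, -4.8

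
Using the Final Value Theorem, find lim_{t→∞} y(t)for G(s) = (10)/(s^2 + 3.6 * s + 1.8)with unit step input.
FVT: lim_{t→∞} y(t) = lim_{s→0} s*Y(s) where Y(s) = G(s)/s.
= lim_{s→0} G(s) = G(0) = num(0)/den(0) = 10/1.8 = 5.556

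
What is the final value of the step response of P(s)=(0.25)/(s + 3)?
FVT: lim_{t→∞} y(t) = lim_{s→0} s*Y(s) where Y(s) = P(s)/s.
= lim_{s→0} P(s) = P(0) = num(0)/den(0) = 0.25/3 = 0.08333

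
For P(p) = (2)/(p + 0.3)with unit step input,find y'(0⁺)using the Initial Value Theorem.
IVT: y'(0⁺) = lim_{p→∞} p²·Y(p) = lim_{p→∞} p·P(p).
deg(num) = 0, deg(den) = 1, relative degree = 1, so p·P(p) → (leading num)/(leading den) = 2/1 = 2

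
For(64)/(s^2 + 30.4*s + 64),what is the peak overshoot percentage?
Standard form: ωn²/(s²+2ζωn·s+ωn²) → ωn = 8, ζ = 1.9.
ζ ≥ 1, so the response is non-oscillatory: peak overshoot = 0%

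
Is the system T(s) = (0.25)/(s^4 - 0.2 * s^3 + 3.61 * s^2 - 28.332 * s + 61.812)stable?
Denominator: s^4 - 0.2*s^3 + 3.61*s^2 - 28.332*s + 61.812 = (s^2 - 3.8*s + 5.05)(s^2 + 3.6*s + 12.24). Poles: -1.8 + 3j, -1.8 - 3j, 1.9 + 1.2j, 1.9 - 1.2j. All Re(p)<0: No (unstable)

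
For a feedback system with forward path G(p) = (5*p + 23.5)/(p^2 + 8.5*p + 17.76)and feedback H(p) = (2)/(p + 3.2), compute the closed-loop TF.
Closed-loop T = G/(1+GH).
Numerator: G_num * H_den = 5*p^2 + 39.5*p + 75.2.
Denominator: G_den * H_den + G_num * H_num = (p^3 + 11.7*p^2 + 44.96*p + 56.832) + (10*p + 47) = p^3 + 11.7*p^2 + 54.96*p + 103.832.
T(p) = (5*p^2 + 39.5*p + 75.2)/(p^3 + 11.7*p^2 + 54.96*p + 103.832)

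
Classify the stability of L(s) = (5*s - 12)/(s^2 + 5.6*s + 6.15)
Denominator: s^2 + 5.6*s + 6.15 = (s + 1.5)(s + 4.1). Poles: -1.5, -4.1. Stable (all poles in LHP)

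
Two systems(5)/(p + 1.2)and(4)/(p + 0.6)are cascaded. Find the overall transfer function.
Series: H = H₁ · H₂ = (n₁·n₂)/(d₁·d₂).
Num: n₁·n₂ = 20. Den: d₁·d₂ = p^2 + 1.8*p + 0.72.
H(p) = (20)/(p^2 + 1.8*p + 0.72)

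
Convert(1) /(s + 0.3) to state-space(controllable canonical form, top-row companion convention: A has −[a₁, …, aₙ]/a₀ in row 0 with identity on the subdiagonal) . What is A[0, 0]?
Reachable canonical form for den = s + 0.3: top row of A = -[a₁,a₂,...,aₙ]/a₀, ones on the subdiagonal, zeros elsewhere.
A = [[-0.3]].
A[0,0] = -0.3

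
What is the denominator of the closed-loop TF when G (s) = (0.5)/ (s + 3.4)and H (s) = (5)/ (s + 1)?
Characteristic poly = G_den * H_den + G_num * H_num = (s^2 + 4.4*s + 3.4) + (2.5) = s^2 + 4.4*s + 5.9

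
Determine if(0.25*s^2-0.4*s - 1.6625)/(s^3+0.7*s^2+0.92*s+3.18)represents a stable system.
Denominator: s^3 + 0.7*s^2 + 0.92*s + 3.18 = (s + 1.5)(s^2 - 0.8*s + 2.12). Poles: -1.5, 0.4 + 1.4j, 0.4 - 1.4j. All Re(p)<0: No (unstable)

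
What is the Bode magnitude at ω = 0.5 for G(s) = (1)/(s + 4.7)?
Substitute s = j*0.5: G(j0.5) = 0.210385 - 0.0223814j.
|G(j0.5)| = sqrt(Re² + Im²) = 0.2116.
20*log₁₀(0.2116) = -13.49 dB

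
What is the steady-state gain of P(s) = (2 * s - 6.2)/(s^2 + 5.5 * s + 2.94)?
DC gain = P(0) = num(0)/den(0) = -6.2/2.94 = -2.109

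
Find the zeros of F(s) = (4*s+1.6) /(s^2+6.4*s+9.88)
Set numerator = 0: 4*s + 1.6 = 0 → Zeros: -0.4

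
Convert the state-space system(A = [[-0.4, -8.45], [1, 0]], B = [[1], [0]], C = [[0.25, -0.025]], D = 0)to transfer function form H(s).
H(s) = C(sI - A)⁻¹B + D.
Characteristic polynomial det(sI - A) = s^2 + 0.4*s + 8.45.
Numerator from C·adj(sI-A)·B + D·det(sI-A) = 0.25*s - 0.025.
H(s) = (0.25*s - 0.025)/(s^2 + 0.4*s + 8.45)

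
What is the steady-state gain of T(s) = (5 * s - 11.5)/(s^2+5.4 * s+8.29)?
DC gain = T(0) = num(0)/den(0) = -11.5/8.29 = -1.387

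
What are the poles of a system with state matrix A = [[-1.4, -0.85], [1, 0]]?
Eigenvalues solve det(λI - A) = 0.
Characteristic polynomial: λ^2 + 1.4*λ + 0.85 = 0.
Roots: -0.7 + 0.6j, -0.7 - 0.6j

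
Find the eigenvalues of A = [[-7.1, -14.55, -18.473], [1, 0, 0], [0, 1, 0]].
Eigenvalues solve det(λI - A) = 0.
Characteristic polynomial: λ^3 + 7.1*λ^2 + 14.55*λ + 18.473 = 0.
Factor: (λ + 4.9)(λ^2 + 2.2*λ + 3.77) = 0.
Roots: -1.1 + 1.6j, -1.1 - 1.6j, -4.9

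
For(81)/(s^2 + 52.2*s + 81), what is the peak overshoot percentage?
Standard form: ωn²/(s²+2ζωn·s+ωn²) → ωn = 9, ζ = 2.9.
ζ ≥ 1, so the response is non-oscillatory: peak overshoot = 0%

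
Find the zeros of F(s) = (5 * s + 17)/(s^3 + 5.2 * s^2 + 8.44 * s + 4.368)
Set numerator = 0: 5*s + 17 = 0 → Zeros: -3.4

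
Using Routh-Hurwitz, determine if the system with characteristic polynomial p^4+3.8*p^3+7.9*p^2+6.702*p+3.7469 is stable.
Routh array:
p^4: [1, 7.9, 3.7469]; p^3: [3.8, 6.702]; p^2: [6.13632, 3.7469]; p^1: [4.38168]; p^0: [3.7469]
First column: [1, 3.8, 6.13632, 4.38168, 3.7469]. Sign changes = 0.
Yes, stable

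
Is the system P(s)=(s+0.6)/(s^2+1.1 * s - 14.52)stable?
Denominator: s^2 + 1.1*s - 14.52 = (s - 3.3)(s + 4.4). Poles: -4.4, 3.3. All Re(p)<0: No (unstable)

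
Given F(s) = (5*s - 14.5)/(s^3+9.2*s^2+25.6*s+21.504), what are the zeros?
Set numerator = 0: 5*s - 14.5 = 0 → Zeros: 2.9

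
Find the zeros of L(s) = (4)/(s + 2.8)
Numerator is a nonzero constant (4) → Zeros: none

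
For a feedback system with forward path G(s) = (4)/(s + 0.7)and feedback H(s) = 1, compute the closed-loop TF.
Closed-loop T = G/(1+GH).
Numerator: G_num * H_den = 4.
Denominator: G_den * H_den + G_num * H_num = (s + 0.7) + (4) = s + 4.7.
T(s) = (4)/(s + 4.7)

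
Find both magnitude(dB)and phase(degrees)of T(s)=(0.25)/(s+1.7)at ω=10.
Substitute s = j*10: T(j10) = 0.00413062 - 0.0242978j.
|T| = 20*log₁₀(sqrt(Re²+Im²)) = -32.16 dB.
∠T = atan2(Im, Re) = -80.35°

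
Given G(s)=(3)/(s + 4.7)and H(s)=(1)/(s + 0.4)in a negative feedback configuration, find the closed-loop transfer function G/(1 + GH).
Closed-loop T = G/(1+GH).
Numerator: G_num * H_den = 3*s + 1.2.
Denominator: G_den * H_den + G_num * H_num = (s^2 + 5.1*s + 1.88) + (3) = s^2 + 5.1*s + 4.88.
T(s) = (3*s + 1.2)/(s^2 + 5.1*s + 4.88)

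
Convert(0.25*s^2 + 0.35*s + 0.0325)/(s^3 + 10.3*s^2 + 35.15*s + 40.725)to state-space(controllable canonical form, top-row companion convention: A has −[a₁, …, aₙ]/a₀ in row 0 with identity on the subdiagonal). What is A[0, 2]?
Reachable canonical form for den = s^3 + 10.3*s^2 + 35.15*s + 40.725: top row of A = -[a₁,a₂,...,aₙ]/a₀, ones on the subdiagonal, zeros elsewhere.
A = [[-10.3, -35.15, -40.725], [1, 0, 0], [0, 1, 0]].
A[0,2] = -40.725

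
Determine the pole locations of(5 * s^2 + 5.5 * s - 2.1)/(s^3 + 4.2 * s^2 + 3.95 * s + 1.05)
Set denominator = 0: s^3 + 4.2*s^2 + 3.95*s + 1.05 = (s + 0.7)(s + 3)(s + 0.5) = 0 → Poles: -0.5, -0.7, -3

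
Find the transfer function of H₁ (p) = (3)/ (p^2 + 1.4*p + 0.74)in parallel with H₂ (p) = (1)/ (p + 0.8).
Parallel: H = H₁ + H₂ = (n₁·d₂ + n₂·d₁)/(d₁·d₂).
n₁·d₂ = 3*p + 2.4. n₂·d₁ = p^2 + 1.4*p + 0.74. Sum = p^2 + 4.4*p + 3.14. d₁·d₂ = p^3 + 2.2*p^2 + 1.86*p + 0.592.
H(p) = (p^2 + 4.4*p + 3.14)/(p^3 + 2.2*p^2 + 1.86*p + 0.592)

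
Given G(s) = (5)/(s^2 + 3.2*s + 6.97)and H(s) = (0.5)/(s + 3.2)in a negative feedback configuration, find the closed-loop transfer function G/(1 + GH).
Closed-loop T = G/(1+GH).
Numerator: G_num * H_den = 5*s + 16.
Denominator: G_den * H_den + G_num * H_num = (s^3 + 6.4*s^2 + 17.21*s + 22.304) + (2.5) = s^3 + 6.4*s^2 + 17.21*s + 24.804.
T(s) = (5*s + 16)/(s^3 + 6.4*s^2 + 17.21*s + 24.804)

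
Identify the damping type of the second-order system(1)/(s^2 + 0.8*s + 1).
Standard form: ωn²/(s²+2ζωn·s+ωn²) gives ωn=1, ζ=0.4.
Underdamped (ζ = 0.4 < 1)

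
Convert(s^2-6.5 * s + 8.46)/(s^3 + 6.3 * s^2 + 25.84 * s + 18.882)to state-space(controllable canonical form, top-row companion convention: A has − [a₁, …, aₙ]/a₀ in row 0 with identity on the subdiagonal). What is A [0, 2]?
Reachable canonical form for den = s^3 + 6.3*s^2 + 25.84*s + 18.882: top row of A = -[a₁,a₂,...,aₙ]/a₀, ones on the subdiagonal, zeros elsewhere.
A = [[-6.3, -25.84, -18.882], [1, 0, 0], [0, 1, 0]].
A[0,2] = -18.882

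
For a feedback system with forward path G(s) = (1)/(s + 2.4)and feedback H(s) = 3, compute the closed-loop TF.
Closed-loop T = G/(1+GH).
Numerator: G_num * H_den = 1.
Denominator: G_den * H_den + G_num * H_num = (s + 2.4) + (3) = s + 5.4.
T(s) = (1)/(s + 5.4)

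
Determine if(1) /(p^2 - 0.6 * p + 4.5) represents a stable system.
Denominator: p^2 - 0.6*p + 4.5. Poles: 0.3 + 2.1j, 0.3 - 2.1j. All Re(p)<0: No (unstable)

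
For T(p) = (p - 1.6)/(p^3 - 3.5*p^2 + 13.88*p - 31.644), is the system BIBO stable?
Denominator: p^3 - 3.5*p^2 + 13.88*p - 31.644 = (p - 2.7)(p^2 - 0.8*p + 11.72). Poles: 0.4 + 3.4j, 0.4 - 3.4j, 2.7. All Re(p)<0: No (unstable)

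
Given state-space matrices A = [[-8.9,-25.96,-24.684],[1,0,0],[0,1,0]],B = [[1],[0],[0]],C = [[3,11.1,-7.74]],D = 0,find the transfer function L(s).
L(s) = C(sI - A)⁻¹B + D.
Characteristic polynomial det(sI - A) = s^3 + 8.9*s^2 + 25.96*s + 24.684.
Numerator from C·adj(sI-A)·B + D·det(sI-A) = 3*s^2 + 11.1*s - 7.74.
L(s) = (3*s^2 + 11.1*s - 7.74)/(s^3 + 8.9*s^2 + 25.96*s + 24.684)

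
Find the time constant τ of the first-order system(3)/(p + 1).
First-order system: τ = -1/pole. Pole = -1. τ = -1/(-1) = 1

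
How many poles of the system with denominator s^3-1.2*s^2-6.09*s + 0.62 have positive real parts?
s^3 - 1.2*s^2 - 6.09*s + 0.62 = (s - 3.1)(s + 2)(s - 0.1). Poles: -2, 0.1, 3.1. RHP poles (Re>0): 2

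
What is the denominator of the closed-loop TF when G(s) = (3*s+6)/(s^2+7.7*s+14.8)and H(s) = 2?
Characteristic poly = G_den * H_den + G_num * H_num = (s^2 + 7.7*s + 14.8) + (6*s + 12) = s^2 + 13.7*s + 26.8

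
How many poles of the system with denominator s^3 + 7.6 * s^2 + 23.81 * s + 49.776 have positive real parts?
s^3 + 7.6*s^2 + 23.81*s + 49.776 = (s + 4.8)(s^2 + 2.8*s + 10.37). Poles: -1.4 + 2.9j, -1.4 - 2.9j, -4.8. RHP poles (Re>0): 0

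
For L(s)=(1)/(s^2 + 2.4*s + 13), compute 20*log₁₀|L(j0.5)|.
Substitute s = j*0.5: L(j0.5) = 0.0777427 - 0.00731696j.
|L(j0.5)| = sqrt(Re² + Im²) = 0.07809.
20*log₁₀(0.07809) = -22.15 dB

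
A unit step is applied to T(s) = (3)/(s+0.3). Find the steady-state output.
FVT: lim_{t→∞} y(t) = lim_{s→0} s*Y(s) where Y(s) = T(s)/s.
= lim_{s→0} T(s) = T(0) = num(0)/den(0) = 3/0.3 = 10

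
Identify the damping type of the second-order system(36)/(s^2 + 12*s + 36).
Standard form: ωn²/(s²+2ζωn·s+ωn²) gives ωn=6, ζ=1.
Critically damped (ζ = 1)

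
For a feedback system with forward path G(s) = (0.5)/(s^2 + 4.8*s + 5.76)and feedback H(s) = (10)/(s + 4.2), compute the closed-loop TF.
Closed-loop T = G/(1+GH).
Numerator: G_num * H_den = 0.5*s + 2.1.
Denominator: G_den * H_den + G_num * H_num = (s^3 + 9*s^2 + 25.92*s + 24.192) + (5) = s^3 + 9*s^2 + 25.92*s + 29.192.
T(s) = (0.5*s + 2.1)/(s^3 + 9*s^2 + 25.92*s + 29.192)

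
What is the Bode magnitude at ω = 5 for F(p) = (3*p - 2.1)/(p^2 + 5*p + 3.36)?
Substitute p = j*5: F(j5) = 0.384568 - 0.248882j.
|F(j5)| = sqrt(Re² + Im²) = 0.4581.
20*log₁₀(0.4581) = -6.78 dB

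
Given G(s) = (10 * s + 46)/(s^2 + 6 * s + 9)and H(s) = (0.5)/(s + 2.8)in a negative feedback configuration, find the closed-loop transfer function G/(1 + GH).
Closed-loop T = G/(1+GH).
Numerator: G_num * H_den = 10*s^2 + 74*s + 128.8.
Denominator: G_den * H_den + G_num * H_num = (s^3 + 8.8*s^2 + 25.8*s + 25.2) + (5*s + 23) = s^3 + 8.8*s^2 + 30.8*s + 48.2.
T(s) = (10*s^2 + 74*s + 128.8)/(s^3 + 8.8*s^2 + 30.8*s + 48.2)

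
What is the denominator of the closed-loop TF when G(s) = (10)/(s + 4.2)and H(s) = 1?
Characteristic poly = G_den * H_den + G_num * H_num = (s + 4.2) + (10) = s + 14.2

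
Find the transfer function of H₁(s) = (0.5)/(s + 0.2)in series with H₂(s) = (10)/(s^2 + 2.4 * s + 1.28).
Series: H = H₁ · H₂ = (n₁·n₂)/(d₁·d₂).
Num: n₁·n₂ = 5. Den: d₁·d₂ = s^3 + 2.6*s^2 + 1.76*s + 0.256.
H(s) = (5)/(s^3 + 2.6*s^2 + 1.76*s + 0.256)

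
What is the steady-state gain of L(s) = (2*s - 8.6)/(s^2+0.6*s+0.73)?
DC gain = L(0) = num(0)/den(0) = -8.6/0.73 = -11.78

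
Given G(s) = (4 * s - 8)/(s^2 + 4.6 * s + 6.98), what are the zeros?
Set numerator = 0: 4*s - 8 = 0 → Zeros: 2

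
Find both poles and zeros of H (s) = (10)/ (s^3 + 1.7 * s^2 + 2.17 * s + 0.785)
Set denominator = 0: s^3 + 1.7*s^2 + 2.17*s + 0.785 = (s + 0.5)(s^2 + 1.2*s + 1.57) = 0 → Poles: -0.5, -0.6 + 1.1j, -0.6 - 1.1j
Numerator is a nonzero constant (10) → Zeros: none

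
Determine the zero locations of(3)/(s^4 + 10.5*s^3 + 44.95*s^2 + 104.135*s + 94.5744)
Numerator is a nonzero constant (3) → Zeros: none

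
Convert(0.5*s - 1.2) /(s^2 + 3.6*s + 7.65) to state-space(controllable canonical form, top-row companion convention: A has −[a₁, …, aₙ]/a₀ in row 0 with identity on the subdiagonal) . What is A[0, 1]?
Reachable canonical form for den = s^2 + 3.6*s + 7.65: top row of A = -[a₁,a₂,...,aₙ]/a₀, ones on the subdiagonal, zeros elsewhere.
A = [[-3.6, -7.65], [1, 0]].
A[0,1] = -7.65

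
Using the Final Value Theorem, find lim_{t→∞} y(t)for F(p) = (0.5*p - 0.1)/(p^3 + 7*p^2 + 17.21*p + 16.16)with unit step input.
FVT: lim_{t→∞} y(t) = lim_{p→0} p*Y(p) where Y(p) = F(p)/p.
= lim_{p→0} F(p) = F(0) = num(0)/den(0) = -0.1/16.16 = -0.006188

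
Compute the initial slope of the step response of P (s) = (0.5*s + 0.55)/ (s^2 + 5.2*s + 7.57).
IVT: y'(0⁺) = lim_{s→∞} s²·Y(s) = lim_{s→∞} s·P(s).
deg(num) = 1, deg(den) = 2, relative degree = 1, so s·P(s) → (leading num)/(leading den) = 0.5/1 = 0.5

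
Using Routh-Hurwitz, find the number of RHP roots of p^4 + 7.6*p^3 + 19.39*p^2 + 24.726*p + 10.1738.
Routh array:
p^4: [1, 19.39, 10.1738]; p^3: [7.6, 24.726]; p^2: [16.1366, 10.1738]; p^1: [19.9343]; p^0: [10.1738]
First column: [1, 7.6, 16.1366, 19.9343, 10.1738]. Sign changes = RHP roots = 0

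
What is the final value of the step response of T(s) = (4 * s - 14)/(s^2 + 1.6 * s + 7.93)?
FVT: lim_{t→∞} y(t) = lim_{s→0} s*Y(s) where Y(s) = T(s)/s.
= lim_{s→0} T(s) = T(0) = num(0)/den(0) = -14/7.93 = -1.765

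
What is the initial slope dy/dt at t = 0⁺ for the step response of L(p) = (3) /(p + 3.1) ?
IVT: y'(0⁺) = lim_{p→∞} p²·Y(p) = lim_{p→∞} p·L(p).
deg(num) = 0, deg(den) = 1, relative degree = 1, so p·L(p) → (leading num)/(leading den) = 3/1 = 3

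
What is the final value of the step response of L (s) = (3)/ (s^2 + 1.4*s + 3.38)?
FVT: lim_{t→∞} y(t) = lim_{s→0} s*Y(s) where Y(s) = L(s)/s.
= lim_{s→0} L(s) = L(0) = num(0)/den(0) = 3/3.38 = 0.8876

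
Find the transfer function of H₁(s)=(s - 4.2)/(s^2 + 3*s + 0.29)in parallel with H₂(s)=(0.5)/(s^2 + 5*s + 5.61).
Parallel: H = H₁ + H₂ = (n₁·d₂ + n₂·d₁)/(d₁·d₂).
n₁·d₂ = s^3 + 0.8*s^2 - 15.39*s - 23.562. n₂·d₁ = 0.5*s^2 + 1.5*s + 0.145. Sum = s^3 + 1.3*s^2 - 13.89*s - 23.417. d₁·d₂ = s^4 + 8*s^3 + 20.9*s^2 + 18.28*s + 1.6269.
H(s) = (s^3 + 1.3*s^2 - 13.89*s - 23.417)/(s^4 + 8*s^3 + 20.9*s^2 + 18.28*s + 1.6269)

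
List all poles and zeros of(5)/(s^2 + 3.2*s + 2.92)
Set denominator = 0: s^2 + 3.2*s + 2.92 = 0 → Poles: -1.6 + 0.6j, -1.6 - 0.6j
Numerator is a nonzero constant (5) → Zeros: none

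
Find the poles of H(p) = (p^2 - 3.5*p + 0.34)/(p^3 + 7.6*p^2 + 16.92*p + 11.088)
Set denominator = 0: p^3 + 7.6*p^2 + 16.92*p + 11.088 = (p + 2.2)(p + 4.2)(p + 1.2) = 0 → Poles: -1.2, -2.2, -4.2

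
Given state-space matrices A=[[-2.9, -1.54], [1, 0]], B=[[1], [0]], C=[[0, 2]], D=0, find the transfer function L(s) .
L(s) = C(sI - A)⁻¹B + D.
Characteristic polynomial det(sI - A) = s^2 + 2.9*s + 1.54.
Numerator from C·adj(sI-A)·B + D·det(sI-A) = 2.
L(s) = (2)/(s^2 + 2.9*s + 1.54)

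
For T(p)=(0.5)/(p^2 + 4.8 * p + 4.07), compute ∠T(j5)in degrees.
Substitute p = j*5: T(j5) = -0.0103199 - 0.0118336j.
∠T(j5) = atan2(Im, Re) = atan2(-0.0118336, -0.0103199) = -131.09°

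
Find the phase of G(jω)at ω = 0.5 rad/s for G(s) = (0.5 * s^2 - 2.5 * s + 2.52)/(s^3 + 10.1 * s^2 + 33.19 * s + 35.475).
Substitute s = j*0.5: G(j0.5) = 0.042984 - 0.0594218j.
∠G(j0.5) = atan2(Im, Re) = atan2(-0.0594218, 0.042984) = -54.12°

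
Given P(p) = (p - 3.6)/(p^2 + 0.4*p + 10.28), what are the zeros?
Set numerator = 0: p - 3.6 = 0 → Zeros: 3.6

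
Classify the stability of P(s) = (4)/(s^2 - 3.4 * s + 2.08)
Denominator: s^2 - 3.4*s + 2.08 = (s - 2.6)(s - 0.8). Poles: 0.8, 2.6. Unstable (2 pole(s) in RHP)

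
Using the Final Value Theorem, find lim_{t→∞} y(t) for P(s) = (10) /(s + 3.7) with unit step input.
FVT: lim_{t→∞} y(t) = lim_{s→0} s*Y(s) where Y(s) = P(s)/s.
= lim_{s→0} P(s) = P(0) = num(0)/den(0) = 10/3.7 = 2.703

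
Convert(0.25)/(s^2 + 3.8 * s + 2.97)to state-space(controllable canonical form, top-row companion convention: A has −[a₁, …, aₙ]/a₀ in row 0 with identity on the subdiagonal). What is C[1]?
Reachable canonical form: C = numerator coefficients (right-aligned, zero-padded to length n).
num = 0.25, C = [[0, 0.25]].
C[1] = 0.25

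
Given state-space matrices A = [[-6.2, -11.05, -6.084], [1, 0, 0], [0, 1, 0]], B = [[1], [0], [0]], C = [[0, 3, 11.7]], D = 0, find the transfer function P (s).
P(s) = C(sI - A)⁻¹B + D.
Characteristic polynomial det(sI - A) = s^3 + 6.2*s^2 + 11.05*s + 6.084.
Numerator from C·adj(sI-A)·B + D·det(sI-A) = 3*s + 11.7.
P(s) = (3*s + 11.7)/(s^3 + 6.2*s^2 + 11.05*s + 6.084)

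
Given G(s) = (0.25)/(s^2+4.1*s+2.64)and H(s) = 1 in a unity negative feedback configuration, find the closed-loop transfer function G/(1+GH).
Closed-loop T = G/(1+GH).
Numerator: G_num * H_den = 0.25.
Denominator: G_den * H_den + G_num * H_num = (s^2 + 4.1*s + 2.64) + (0.25) = s^2 + 4.1*s + 2.89.
T(s) = (0.25)/(s^2 + 4.1*s + 2.89)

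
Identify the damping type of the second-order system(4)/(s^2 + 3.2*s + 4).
Standard form: ωn²/(s²+2ζωn·s+ωn²) gives ωn=2, ζ=0.8.
Underdamped (ζ = 0.8 < 1)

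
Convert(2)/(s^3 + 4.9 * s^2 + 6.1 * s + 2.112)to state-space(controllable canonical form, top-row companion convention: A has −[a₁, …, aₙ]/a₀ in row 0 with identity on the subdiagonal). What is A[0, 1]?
Reachable canonical form for den = s^3 + 4.9*s^2 + 6.1*s + 2.112: top row of A = -[a₁,a₂,...,aₙ]/a₀, ones on the subdiagonal, zeros elsewhere.
A = [[-4.9, -6.1, -2.112], [1, 0, 0], [0, 1, 0]].
A[0,1] = -6.1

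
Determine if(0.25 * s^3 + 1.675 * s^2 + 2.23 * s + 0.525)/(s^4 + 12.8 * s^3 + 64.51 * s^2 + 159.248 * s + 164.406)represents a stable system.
Denominator: s^4 + 12.8*s^3 + 64.51*s^2 + 159.248*s + 164.406 = (s + 4.7)(s + 3.3)(s^2 + 4.8*s + 10.6). Poles: -2.4 + 2.2j, -2.4 - 2.2j, -3.3, -4.7. All Re(p)<0: Yes (stable)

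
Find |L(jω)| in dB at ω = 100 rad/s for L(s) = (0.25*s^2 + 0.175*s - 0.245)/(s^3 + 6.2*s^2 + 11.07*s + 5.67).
Substitute s = j*100: L(j100) = 0.000137297 - 0.00249449j.
|L(j100)| = sqrt(Re² + Im²) = 0.002498.
20*log₁₀(0.002498) = -52.05 dB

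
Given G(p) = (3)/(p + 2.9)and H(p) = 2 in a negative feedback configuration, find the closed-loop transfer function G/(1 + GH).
Closed-loop T = G/(1+GH).
Numerator: G_num * H_den = 3.
Denominator: G_den * H_den + G_num * H_num = (p + 2.9) + (6) = p + 8.9.
T(p) = (3)/(p + 8.9)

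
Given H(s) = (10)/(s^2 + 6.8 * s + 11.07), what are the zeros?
Numerator is a nonzero constant (10) → Zeros: none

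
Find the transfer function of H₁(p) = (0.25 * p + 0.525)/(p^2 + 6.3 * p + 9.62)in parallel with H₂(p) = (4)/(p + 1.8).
Parallel: H = H₁ + H₂ = (n₁·d₂ + n₂·d₁)/(d₁·d₂).
n₁·d₂ = 0.25*p^2 + 0.975*p + 0.945. n₂·d₁ = 4*p^2 + 25.2*p + 38.48. Sum = 4.25*p^2 + 26.175*p + 39.425. d₁·d₂ = p^3 + 8.1*p^2 + 20.96*p + 17.316.
H(p) = (4.25*p^2 + 26.175*p + 39.425)/(p^3 + 8.1*p^2 + 20.96*p + 17.316)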